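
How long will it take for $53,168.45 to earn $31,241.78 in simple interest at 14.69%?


Rearrange the simple interest formula for t:
I = P × r × t  ⇒  t = I / (P × r)
t = $31,241.78 / ($53,168.45 × 0.1469)
t = 4

t = I/(P×r) = 4 years


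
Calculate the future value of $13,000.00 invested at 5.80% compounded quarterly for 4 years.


Compound interest formula: A = P(1 + r/n)^(nt)
A = $13,000.00 × (1 + 0.058/4)^(4 × 4)
Growth factor: (1 + 0.058/4)^16 = 1.259021
A = $13,000.00 × 1.259021
A = $16,367.27

A = P(1 + r/n)^(nt) = $16,367.27


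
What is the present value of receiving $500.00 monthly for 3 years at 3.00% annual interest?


Present value of an ordinary annuity: PV = PMT × (1 − (1 + r)^(−n)) / r
Monthly rate r = 0.03/12 = 0.0025, n = 36
PV = $500.00 × (1 − (1 + 0.03/12)^(−36)) / (0.03/12)
PV = $500.00 × 34.386465
PV = $17,193.23

PV = PMT × (1-(1+r)^(-n))/r = $17,193.23


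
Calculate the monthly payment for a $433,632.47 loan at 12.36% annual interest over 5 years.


Loan payment formula: PMT = PV × r / (1 − (1 + r)^(−n))
Monthly rate r = 0.1236/12 = 0.0103, n = 60 months
Denominator: 1 − (1 + 0.1236/12)^(−60) = 0.459272
PMT = $433,632.47 × (0.1236/12) / 0.459272
PMT = $9,724.99 per month

PMT = PV × r / (1-(1+r)^(-n)) = $9,724.99/month


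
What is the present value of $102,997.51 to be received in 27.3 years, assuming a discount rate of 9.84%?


Present value formula: PV = FV / (1 + r)^t
PV = $102,997.51 / (1 + 0.0984)^27.3
PV = $102,997.51 / 12.964695
PV = $7,944.46

PV = FV / (1 + r)^t = $7,944.46


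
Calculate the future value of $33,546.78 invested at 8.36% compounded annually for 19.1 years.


Compound interest formula: A = P(1 + r/n)^(nt)
A = $33,546.78 × (1 + 0.0836/1)^(1 × 19.1)
Growth factor: (1 + 0.0836/1)^19.1 = 4.634446
A = $33,546.78 × 4.634446
A = $155,470.74

A = P(1 + r/n)^(nt) = $155,470.74


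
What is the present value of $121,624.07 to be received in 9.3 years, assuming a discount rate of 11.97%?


Present value formula: PV = FV / (1 + r)^t
PV = $121,624.07 / (1 + 0.1197)^9.3
PV = $121,624.07 / 2.861842
PV = $42,498.53

PV = FV / (1 + r)^t = $42,498.53


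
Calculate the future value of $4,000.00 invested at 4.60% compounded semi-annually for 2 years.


Compound interest formula: A = P(1 + r/n)^(nt)
A = $4,000.00 × (1 + 0.046/2)^(2 × 2)
Growth factor: (1 + 0.046/2)^4 = 1.095223
A = $4,000.00 × 1.095223
A = $4,380.89

A = P(1 + r/n)^(nt) = $4,380.89


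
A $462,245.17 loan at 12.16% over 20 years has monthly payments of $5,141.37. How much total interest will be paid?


Total paid over the life of the loan = PMT × n.
Total paid = $5,141.37 × 240 = $1,233,928.80
Total interest = total paid − principal = $1,233,928.80 − $462,245.17 = $771,683.63

Total interest = (PMT × n) - PV = $771,683.63


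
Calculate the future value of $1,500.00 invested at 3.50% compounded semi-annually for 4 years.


Compound interest formula: A = P(1 + r/n)^(nt)
A = $1,500.00 × (1 + 0.035/2)^(2 × 4)
Growth factor: (1 + 0.035/2)^8 = 1.148882
A = $1,500.00 × 1.148882
A = $1,723.32

A = P(1 + r/n)^(nt) = $1,723.32


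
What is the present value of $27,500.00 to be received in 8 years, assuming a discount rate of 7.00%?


Present value formula: PV = FV / (1 + r)^t
PV = $27,500.00 / (1 + 0.07)^8
PV = $27,500.00 / 1.718186
PV = $16,005.25

PV = FV / (1 + r)^t = $16,005.25


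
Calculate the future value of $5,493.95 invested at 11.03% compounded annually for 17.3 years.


Compound interest formula: A = P(1 + r/n)^(nt)
A = $5,493.95 × (1 + 0.1103/1)^(1 × 17.3)
Growth factor: (1 + 0.1103/1)^17.3 = 6.111079
A = $5,493.95 × 6.111079
A = $33,573.96

A = P(1 + r/n)^(nt) = $33,573.96


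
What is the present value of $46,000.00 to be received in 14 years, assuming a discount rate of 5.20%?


Present value formula: PV = FV / (1 + r)^t
PV = $46,000.00 / (1 + 0.052)^14
PV = $46,000.00 / 2.033388
PV = $22,622.34

PV = FV / (1 + r)^t = $22,622.34


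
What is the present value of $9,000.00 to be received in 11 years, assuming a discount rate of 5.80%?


Present value formula: PV = FV / (1 + r)^t
PV = $9,000.00 / (1 + 0.058)^11
PV = $9,000.00 / 1.859269
PV = $4,840.61

PV = FV / (1 + r)^t = $4,840.61


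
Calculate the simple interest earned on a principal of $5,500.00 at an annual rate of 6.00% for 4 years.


Simple interest formula: I = P × r × t
I = $5,500.00 × 0.06 × 4
I = $1,320.00

I = P × r × t = $1,320.00


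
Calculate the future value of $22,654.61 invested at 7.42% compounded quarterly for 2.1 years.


Compound interest formula: A = P(1 + r/n)^(nt)
A = $22,654.61 × (1 + 0.0742/4)^(4 × 2.1)
Growth factor: (1 + 0.0742/4)^8.4 = 1.166949
A = $22,654.61 × 1.166949
A = $26,436.77

A = P(1 + r/n)^(nt) = $26,436.77


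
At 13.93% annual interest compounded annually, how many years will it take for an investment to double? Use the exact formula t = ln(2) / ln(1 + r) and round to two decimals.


Doubling condition: (1 + r)^t = 2
Take ln of both sides: t × ln(1 + r) = ln(2)
t = ln(2) / ln(1 + r)
t = 0.693147 / 0.130414
t = 5.31

t = ln(2) / ln(1 + r) = 5.31 years


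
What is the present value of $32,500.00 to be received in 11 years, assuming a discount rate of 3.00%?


Present value formula: PV = FV / (1 + r)^t
PV = $32,500.00 / (1 + 0.03)^11
PV = $32,500.00 / 1.384234
PV = $23,478.69

PV = FV / (1 + r)^t = $23,478.69


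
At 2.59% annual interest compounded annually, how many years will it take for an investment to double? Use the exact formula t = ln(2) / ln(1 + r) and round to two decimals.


Doubling condition: (1 + r)^t = 2
Take ln of both sides: t × ln(1 + r) = ln(2)
t = ln(2) / ln(1 + r)
t = 0.693147 / 0.025570
t = 27.11

t = ln(2) / ln(1 + r) = 27.11 years


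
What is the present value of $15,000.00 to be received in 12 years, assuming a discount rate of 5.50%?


Present value formula: PV = FV / (1 + r)^t
PV = $15,000.00 / (1 + 0.055)^12
PV = $15,000.00 / 1.901207
PV = $7,889.72

PV = FV / (1 + r)^t = $7,889.72


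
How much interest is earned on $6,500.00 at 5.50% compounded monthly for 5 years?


Compound interest earned = final amount − principal.
A = P(1 + r/n)^(nt) = $6,500.00 × (1 + 0.055/12)^(12 × 5) = $8,552.07
Interest = A − P = $8,552.07 − $6,500.00 = $2,052.07

Interest = A - P = $2,052.07


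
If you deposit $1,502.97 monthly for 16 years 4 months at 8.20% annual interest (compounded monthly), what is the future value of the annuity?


Future value of an ordinary annuity: FV = PMT × ((1 + r)^n − 1) / r
Monthly rate r = 0.082/12 ≈ 0.00683333, n = 196
FV = $1,502.97 × ((1 + 0.082/12)^196 − 1) / (0.082/12)
FV = $1,502.97 × 409.632075
FV = $615,664.72

FV = PMT × ((1+r)^n - 1)/r = $615,664.72


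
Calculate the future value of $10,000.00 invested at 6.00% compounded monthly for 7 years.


Compound interest formula: A = P(1 + r/n)^(nt)
A = $10,000.00 × (1 + 0.06/12)^(12 × 7)
Growth factor: (1 + 0.06/12)^84 = 1.520370
A = $10,000.00 × 1.520370
A = $15,203.70

A = P(1 + r/n)^(nt) = $15,203.70


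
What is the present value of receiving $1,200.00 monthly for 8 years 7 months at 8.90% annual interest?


Present value of an ordinary annuity: PV = PMT × (1 − (1 + r)^(−n)) / r
Monthly rate r = 0.089/12 ≈ 0.00741667, n = 103
PV = $1,200.00 × (1 − (1 + 0.089/12)^(−103)) / (0.089/12)
PV = $1,200.00 × 71.844494
PV = $86,213.39

PV = PMT × (1-(1+r)^(-n))/r = $86,213.39


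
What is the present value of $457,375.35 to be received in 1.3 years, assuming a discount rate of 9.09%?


Present value formula: PV = FV / (1 + r)^t
PV = $457,375.35 / (1 + 0.0909)^1.3
PV = $457,375.35 / 1.11974833
PV = $408,462.63

PV = FV / (1 + r)^t = $408,462.63


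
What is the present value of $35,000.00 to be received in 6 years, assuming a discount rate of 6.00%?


Present value formula: PV = FV / (1 + r)^t
PV = $35,000.00 / (1 + 0.06)^6
PV = $35,000.00 / 1.418519
PV = $24,673.62

PV = FV / (1 + r)^t = $24,673.62


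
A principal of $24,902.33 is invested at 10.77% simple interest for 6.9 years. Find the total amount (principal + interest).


Total amount formula: A = P(1 + rt) = P + P·r·t
Interest: I = P × r × t = $24,902.33 × 0.1077 × 6.9 = $18,505.67
A = P + I = $24,902.33 + $18,505.67 = $43,408.00

A = P + I = P(1 + rt) = $43,408.00


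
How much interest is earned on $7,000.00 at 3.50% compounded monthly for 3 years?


Compound interest earned = final amount − principal.
A = P(1 + r/n)^(nt) = $7,000.00 × (1 + 0.035/12)^(12 × 3) = $7,773.79
Interest = A − P = $7,773.79 − $7,000.00 = $773.79

Interest = A - P = $773.79


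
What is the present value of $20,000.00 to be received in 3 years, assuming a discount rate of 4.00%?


Present value formula: PV = FV / (1 + r)^t
PV = $20,000.00 / (1 + 0.04)^3
PV = $20,000.00 / 1.124864
PV = $17,779.93

PV = FV / (1 + r)^t = $17,779.93


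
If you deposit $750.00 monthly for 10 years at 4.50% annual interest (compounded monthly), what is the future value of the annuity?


Future value of an ordinary annuity: FV = PMT × ((1 + r)^n − 1) / r
Monthly rate r = 0.045/12 = 0.00375, n = 120
FV = $750.00 × ((1 + 0.045/12)^120 − 1) / (0.045/12)
FV = $750.00 × 151.198074
FV = $113,398.56

FV = PMT × ((1+r)^n - 1)/r = $113,398.56


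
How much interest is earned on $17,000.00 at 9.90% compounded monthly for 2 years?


Compound interest earned = final amount − principal.
A = P(1 + r/n)^(nt) = $17,000.00 × (1 + 0.099/12)^(12 × 2) = $20,705.54
Interest = A − P = $20,705.54 − $17,000.00 = $3,705.54

Interest = A - P = $3,705.54


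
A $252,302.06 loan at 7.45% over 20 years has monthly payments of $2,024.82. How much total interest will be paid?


Total paid over the life of the loan = PMT × n.
Total paid = $2,024.82 × 240 = $485,956.80
Total interest = total paid − principal = $485,956.80 − $252,302.06 = $233,654.74

Total interest = (PMT × n) - PV = $233,654.74


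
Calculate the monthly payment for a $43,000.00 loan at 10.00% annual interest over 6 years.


Loan payment formula: PMT = PV × r / (1 − (1 + r)^(−n))
Monthly rate r = 0.1/12 ≈ 0.00833333, n = 72 months
Denominator: 1 − (1 + 0.1/12)^(−72) = 0.449822
PMT = $43,000.00 × (0.1/12) / 0.449822
PMT = $796.61 per month

PMT = PV × r / (1-(1+r)^(-n)) = $796.61/month


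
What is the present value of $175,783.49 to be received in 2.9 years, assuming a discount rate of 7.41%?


Present value formula: PV = FV / (1 + r)^t
PV = $175,783.49 / (1 + 0.0741)^2.9
PV = $175,783.49 / 1.23035285
PV = $142,872.42

PV = FV / (1 + r)^t = $142,872.42


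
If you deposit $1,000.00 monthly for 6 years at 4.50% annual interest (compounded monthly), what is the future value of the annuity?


Future value of an ordinary annuity: FV = PMT × ((1 + r)^n − 1) / r
Monthly rate r = 0.045/12 = 0.00375, n = 72
FV = $1,000.00 × ((1 + 0.045/12)^72 − 1) / (0.045/12)
FV = $1,000.00 × 82.480827
FV = $82,480.83

FV = PMT × ((1+r)^n - 1)/r = $82,480.83


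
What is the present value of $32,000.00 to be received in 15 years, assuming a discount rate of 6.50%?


Present value formula: PV = FV / (1 + r)^t
PV = $32,000.00 / (1 + 0.065)^15
PV = $32,000.00 / 2.571841
PV = $12,442.45

PV = FV / (1 + r)^t = $12,442.45


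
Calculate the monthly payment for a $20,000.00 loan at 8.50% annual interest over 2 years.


Loan payment formula: PMT = PV × r / (1 − (1 + r)^(−n))
Monthly rate r = 0.085/12 ≈ 0.00708333, n = 24 months
Denominator: 1 − (1 + 0.085/12)^(−24) = 0.1558295
PMT = $20,000.00 × (0.085/12) / 0.1558295
PMT = $909.11 per month

PMT = PV × r / (1-(1+r)^(-n)) = $909.11/month


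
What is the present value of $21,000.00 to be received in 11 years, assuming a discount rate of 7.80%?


Present value formula: PV = FV / (1 + r)^t
PV = $21,000.00 / (1 + 0.078)^11
PV = $21,000.00 / 2.284580
PV = $9,192.06

PV = FV / (1 + r)^t = $9,192.06


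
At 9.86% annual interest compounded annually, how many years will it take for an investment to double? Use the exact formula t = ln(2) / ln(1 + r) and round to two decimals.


Doubling condition: (1 + r)^t = 2
Take ln of both sides: t × ln(1 + r) = ln(2)
t = ln(2) / ln(1 + r)
t = 0.693147 / 0.094037
t = 7.37

t = ln(2) / ln(1 + r) = 7.37 years


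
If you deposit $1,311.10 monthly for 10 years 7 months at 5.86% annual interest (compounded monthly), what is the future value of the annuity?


Future value of an ordinary annuity: FV = PMT × ((1 + r)^n − 1) / r
Monthly rate r = 0.0586/12 ≈ 0.00488333, n = 127
FV = $1,311.10 × ((1 + 0.0586/12)^127 − 1) / (0.0586/12)
FV = $1,311.10 × 175.385257
FV = $229,947.61

FV = PMT × ((1+r)^n - 1)/r = $229,947.61


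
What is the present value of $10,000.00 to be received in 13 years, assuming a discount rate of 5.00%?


Present value formula: PV = FV / (1 + r)^t
PV = $10,000.00 / (1 + 0.05)^13
PV = $10,000.00 / 1.885649
PV = $5,303.21

PV = FV / (1 + r)^t = $5,303.21


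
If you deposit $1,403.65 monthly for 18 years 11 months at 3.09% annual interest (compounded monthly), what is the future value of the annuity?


Future value of an ordinary annuity: FV = PMT × ((1 + r)^n − 1) / r
Monthly rate r = 0.0309/12 = 0.002575, n = 227
FV = $1,403.65 × ((1 + 0.0309/12)^227 − 1) / (0.0309/12)
FV = $1,403.65 × 307.880063
FV = $432,155.85

FV = PMT × ((1+r)^n - 1)/r = $432,155.85


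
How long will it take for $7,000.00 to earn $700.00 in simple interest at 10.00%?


Rearrange the simple interest formula for t:
I = P × r × t  ⇒  t = I / (P × r)
t = $700.00 / ($7,000.00 × 0.1)
t = 1

t = I/(P×r) = 1 year


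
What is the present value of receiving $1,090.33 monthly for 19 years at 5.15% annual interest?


Present value of an ordinary annuity: PV = PMT × (1 − (1 + r)^(−n)) / r
Monthly rate r = 0.0515/12 ≈ 0.00429167, n = 228
PV = $1,090.33 × (1 − (1 + 0.0515/12)^(−228)) / (0.0515/12)
PV = $1,090.33 × 145.243740
PV = $158,363.61

PV = PMT × (1-(1+r)^(-n))/r = $158,363.61


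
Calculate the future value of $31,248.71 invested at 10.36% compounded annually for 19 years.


Compound interest formula: A = P(1 + r/n)^(nt)
A = $31,248.71 × (1 + 0.1036/1)^(1 × 19)
Growth factor: (1 + 0.1036/1)^19 = 6.5076194
A = $31,248.71 × 6.5076194
A = $203,354.71

A = P(1 + r/n)^(nt) = $203,354.71


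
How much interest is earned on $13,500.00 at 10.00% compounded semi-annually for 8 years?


Compound interest earned = final amount − principal.
A = P(1 + r/n)^(nt) = $13,500.00 × (1 + 0.1/2)^(2 × 8) = $29,468.81
Interest = A − P = $29,468.81 − $13,500.00 = $15,968.81

Interest = A - P = $15,968.81


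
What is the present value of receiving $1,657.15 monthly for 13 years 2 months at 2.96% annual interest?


Present value of an ordinary annuity: PV = PMT × (1 − (1 + r)^(−n)) / r
Monthly rate r = 0.0296/12 ≈ 0.00246667, n = 158
PV = $1,657.15 × (1 − (1 + 0.0296/12)^(−158)) / (0.0296/12)
PV = $1,657.15 × 130.717898
PV = $216,619.16

PV = PMT × (1-(1+r)^(-n))/r = $216,619.16


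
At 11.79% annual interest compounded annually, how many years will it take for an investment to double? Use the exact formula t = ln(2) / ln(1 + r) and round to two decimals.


Doubling condition: (1 + r)^t = 2
Take ln of both sides: t × ln(1 + r) = ln(2)
t = ln(2) / ln(1 + r)
t = 0.693147 / 0.111452
t = 6.22

t = ln(2) / ln(1 + r) = 6.22 years


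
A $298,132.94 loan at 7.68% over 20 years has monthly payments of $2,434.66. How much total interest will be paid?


Total paid over the life of the loan = PMT × n.
Total paid = $2,434.66 × 240 = $584,318.40
Total interest = total paid − principal = $584,318.40 − $298,132.94 = $286,185.46

Total interest = (PMT × n) - PV = $286,185.46


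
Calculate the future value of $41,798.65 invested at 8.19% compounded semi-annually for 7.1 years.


Compound interest formula: A = P(1 + r/n)^(nt)
A = $41,798.65 × (1 + 0.0819/2)^(2 × 7.1)
Growth factor: (1 + 0.0819/2)^14.2 = 1.7680891
A = $41,798.65 × 1.7680891
A = $73,903.74

A = P(1 + r/n)^(nt) = $73,903.74


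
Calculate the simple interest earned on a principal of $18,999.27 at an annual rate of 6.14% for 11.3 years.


Simple interest formula: I = P × r × t
I = $18,999.27 × 0.0614 × 11.3
I = $13,182.07

I = P × r × t = $13,182.07


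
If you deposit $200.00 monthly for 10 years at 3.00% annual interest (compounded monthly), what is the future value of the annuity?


Future value of an ordinary annuity: FV = PMT × ((1 + r)^n − 1) / r
Monthly rate r = 0.03/12 = 0.0025, n = 120
FV = $200.00 × ((1 + 0.03/12)^120 − 1) / (0.03/12)
FV = $200.00 × 139.741419
FV = $27,948.28

FV = PMT × ((1+r)^n - 1)/r = $27,948.28


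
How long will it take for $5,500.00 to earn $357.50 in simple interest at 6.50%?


Rearrange the simple interest formula for t:
I = P × r × t  ⇒  t = I / (P × r)
t = $357.50 / ($5,500.00 × 0.065)
t = 1

t = I/(P×r) = 1 year


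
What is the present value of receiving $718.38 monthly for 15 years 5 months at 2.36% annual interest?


Present value of an ordinary annuity: PV = PMT × (1 − (1 + r)^(−n)) / r
Monthly rate r = 0.0236/12 ≈ 0.00196667, n = 185
PV = $718.38 × (1 − (1 + 0.0236/12)^(−185)) / (0.0236/12)
PV = $718.38 × 154.954886
PV = $111,316.49

PV = PMT × (1-(1+r)^(-n))/r = $111,316.49


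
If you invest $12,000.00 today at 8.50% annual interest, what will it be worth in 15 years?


Future value formula: FV = PV × (1 + r)^t
FV = $12,000.00 × (1 + 0.085)^15
FV = $12,000.00 × 3.3997429
FV = $40,796.91

FV = PV × (1 + r)^t = $40,796.91


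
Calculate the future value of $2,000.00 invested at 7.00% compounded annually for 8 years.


Compound interest formula: A = P(1 + r/n)^(nt)
A = $2,000.00 × (1 + 0.07/1)^(1 × 8)
Growth factor: (1 + 0.07/1)^8 = 1.718186
A = $2,000.00 × 1.718186
A = $3,436.37

A = P(1 + r/n)^(nt) = $3,436.37


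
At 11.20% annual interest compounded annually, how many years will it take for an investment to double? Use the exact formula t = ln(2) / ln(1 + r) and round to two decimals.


Doubling condition: (1 + r)^t = 2
Take ln of both sides: t × ln(1 + r) = ln(2)
t = ln(2) / ln(1 + r)
t = 0.693147 / 0.106160
t = 6.53

t = ln(2) / ln(1 + r) = 6.53 years


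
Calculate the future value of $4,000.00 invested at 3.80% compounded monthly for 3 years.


Compound interest formula: A = P(1 + r/n)^(nt)
A = $4,000.00 × (1 + 0.038/12)^(12 × 3)
Growth factor: (1 + 0.038/12)^36 = 1.120550
A = $4,000.00 × 1.120550
A = $4,482.20

A = P(1 + r/n)^(nt) = $4,482.20


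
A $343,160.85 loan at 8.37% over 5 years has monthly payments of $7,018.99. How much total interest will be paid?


Total paid over the life of the loan = PMT × n.
Total paid = $7,018.99 × 60 = $421,139.40
Total interest = total paid − principal = $421,139.40 − $343,160.85 = $77,978.55

Total interest = (PMT × n) - PV = $77,978.55


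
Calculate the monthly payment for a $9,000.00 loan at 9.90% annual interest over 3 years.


Loan payment formula: PMT = PV × r / (1 − (1 + r)^(−n))
Monthly rate r = 0.099/12 = 0.00825, n = 36 months
Denominator: 1 − (1 + 0.099/12)^(−36) = 0.256050
PMT = $9,000.00 × (0.099/12) / 0.256050
PMT = $289.98 per month

PMT = PV × r / (1-(1+r)^(-n)) = $289.98/month


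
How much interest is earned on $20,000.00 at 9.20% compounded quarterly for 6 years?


Compound interest earned = final amount − principal.
A = P(1 + r/n)^(nt) = $20,000.00 × (1 + 0.092/4)^(4 × 6) = $34,517.97
Interest = A − P = $34,517.97 − $20,000.00 = $14,517.97

Interest = A - P = $14,517.97


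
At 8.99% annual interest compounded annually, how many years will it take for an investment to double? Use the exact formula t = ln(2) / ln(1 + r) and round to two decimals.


Doubling condition: (1 + r)^t = 2
Take ln of both sides: t × ln(1 + r) = ln(2)
t = ln(2) / ln(1 + r)
t = 0.693147 / 0.086086
t = 8.05

t = ln(2) / ln(1 + r) = 8.05 years


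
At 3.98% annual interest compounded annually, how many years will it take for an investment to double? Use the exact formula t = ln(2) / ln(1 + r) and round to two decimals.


Doubling condition: (1 + r)^t = 2
Take ln of both sides: t × ln(1 + r) = ln(2)
t = ln(2) / ln(1 + r)
t = 0.693147 / 0.039028
t = 17.76

t = ln(2) / ln(1 + r) = 17.76 years


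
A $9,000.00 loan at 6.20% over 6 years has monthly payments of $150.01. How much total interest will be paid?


Total paid over the life of the loan = PMT × n.
Total paid = $150.01 × 72 = $10,800.72
Total interest = total paid − principal = $10,800.72 − $9,000.00 = $1,800.72

Total interest = (PMT × n) - PV = $1,800.72


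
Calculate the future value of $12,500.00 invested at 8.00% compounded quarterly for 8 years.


Compound interest formula: A = P(1 + r/n)^(nt)
A = $12,500.00 × (1 + 0.08/4)^(4 × 8)
Growth factor: (1 + 0.08/4)^32 = 1.884541
A = $12,500.00 × 1.884541
A = $23,556.76

A = P(1 + r/n)^(nt) = $23,556.76


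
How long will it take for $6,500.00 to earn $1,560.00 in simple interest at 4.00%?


Rearrange the simple interest formula for t:
I = P × r × t  ⇒  t = I / (P × r)
t = $1,560.00 / ($6,500.00 × 0.04)
t = 6

t = I/(P×r) = 6 years


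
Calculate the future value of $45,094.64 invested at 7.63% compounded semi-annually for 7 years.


Compound interest formula: A = P(1 + r/n)^(nt)
A = $45,094.64 × (1 + 0.0763/2)^(2 × 7)
Growth factor: (1 + 0.0763/2)^14 = 1.6890462
A = $45,094.64 × 1.6890462
A = $76,166.93

A = P(1 + r/n)^(nt) = $76,166.93


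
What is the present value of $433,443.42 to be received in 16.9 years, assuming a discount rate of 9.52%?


Present value formula: PV = FV / (1 + r)^t
PV = $433,443.42 / (1 + 0.0952)^16.9
PV = $433,443.42 / 4.6498512
PV = $93,216.62

PV = FV / (1 + r)^t = $93,216.62


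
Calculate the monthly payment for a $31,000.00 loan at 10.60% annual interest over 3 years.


Loan payment formula: PMT = PV × r / (1 − (1 + r)^(−n))
Monthly rate r = 0.106/12 ≈ 0.00883333, n = 36 months
Denominator: 1 − (1 + 0.106/12)^(−36) = 0.271381
PMT = $31,000.00 × (0.106/12) / 0.271381
PMT = $1,009.04 per month

PMT = PV × r / (1-(1+r)^(-n)) = $1,009.04/month


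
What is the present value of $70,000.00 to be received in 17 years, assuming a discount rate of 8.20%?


Present value formula: PV = FV / (1 + r)^t
PV = $70,000.00 / (1 + 0.082)^17
PV = $70,000.00 / 3.8182418
PV = $18,333.05

PV = FV / (1 + r)^t = $18,333.05


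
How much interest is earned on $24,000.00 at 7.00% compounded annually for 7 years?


Compound interest earned = final amount − principal.
A = P(1 + r/n)^(nt) = $24,000.00 × (1 + 0.07/1)^(1 × 7) = $38,538.76
Interest = A − P = $38,538.76 − $24,000.00 = $14,538.76

Interest = A - P = $14,538.76


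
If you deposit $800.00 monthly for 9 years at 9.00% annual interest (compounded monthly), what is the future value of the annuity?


Future value of an ordinary annuity: FV = PMT × ((1 + r)^n − 1) / r
Monthly rate r = 0.09/12 = 0.0075, n = 108
FV = $800.00 × ((1 + 0.09/12)^108 − 1) / (0.09/12)
FV = $800.00 × 165.483223
FV = $132,386.58

FV = PMT × ((1+r)^n - 1)/r = $132,386.58


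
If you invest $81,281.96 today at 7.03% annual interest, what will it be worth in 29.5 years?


Future value formula: FV = PV × (1 + r)^t
FV = $81,281.96 × (1 + 0.0703)^29.5
FV = $81,281.96 × 7.4201554
FV = $603,124.77

FV = PV × (1 + r)^t = $603,124.77


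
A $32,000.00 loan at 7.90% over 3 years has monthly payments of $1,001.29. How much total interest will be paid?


Total paid over the life of the loan = PMT × n.
Total paid = $1,001.29 × 36 = $36,046.44
Total interest = total paid − principal = $36,046.44 − $32,000.00 = $4,046.44

Total interest = (PMT × n) - PV = $4,046.44


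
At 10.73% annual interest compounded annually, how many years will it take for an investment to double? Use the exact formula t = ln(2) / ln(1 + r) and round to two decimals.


Doubling condition: (1 + r)^t = 2
Take ln of both sides: t × ln(1 + r) = ln(2)
t = ln(2) / ln(1 + r)
t = 0.693147 / 0.101925
t = 6.80

t = ln(2) / ln(1 + r) = 6.80 years


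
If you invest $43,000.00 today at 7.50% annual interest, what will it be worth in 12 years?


Future value formula: FV = PV × (1 + r)^t
FV = $43,000.00 × (1 + 0.075)^12
FV = $43,000.00 × 2.3817796
FV = $102,416.52

FV = PV × (1 + r)^t = $102,416.52


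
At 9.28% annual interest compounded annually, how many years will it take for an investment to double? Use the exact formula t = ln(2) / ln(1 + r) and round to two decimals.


Doubling condition: (1 + r)^t = 2
Take ln of both sides: t × ln(1 + r) = ln(2)
t = ln(2) / ln(1 + r)
t = 0.693147 / 0.088743
t = 7.81

t = ln(2) / ln(1 + r) = 7.81 years


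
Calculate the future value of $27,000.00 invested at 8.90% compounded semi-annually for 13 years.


Compound interest formula: A = P(1 + r/n)^(nt)
A = $27,000.00 × (1 + 0.089/2)^(2 × 13)
Growth factor: (1 + 0.089/2)^26 = 3.101841
A = $27,000.00 × 3.101841
A = $83,749.71

A = P(1 + r/n)^(nt) = $83,749.71


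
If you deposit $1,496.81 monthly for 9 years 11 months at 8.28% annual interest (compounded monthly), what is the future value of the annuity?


Future value of an ordinary annuity: FV = PMT × ((1 + r)^n − 1) / r
Monthly rate r = 0.0828/12 = 0.0069, n = 119
FV = $1,496.81 × ((1 + 0.0828/12)^119 − 1) / (0.0828/12)
FV = $1,496.81 × 183.564973
FV = $274,761.89

FV = PMT × ((1+r)^n - 1)/r = $274,761.89


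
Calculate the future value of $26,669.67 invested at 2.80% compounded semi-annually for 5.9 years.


Compound interest formula: A = P(1 + r/n)^(nt)
A = $26,669.67 × (1 + 0.028/2)^(2 × 5.9)
Growth factor: (1 + 0.028/2)^11.8 = 1.178278
A = $26,669.67 × 1.178278
A = $31,424.29

A = P(1 + r/n)^(nt) = $31,424.29


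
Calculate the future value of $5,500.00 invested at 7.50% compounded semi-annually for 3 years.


Compound interest formula: A = P(1 + r/n)^(nt)
A = $5,500.00 × (1 + 0.075/2)^(2 × 3)
Growth factor: (1 + 0.075/2)^6 = 1.247179
A = $5,500.00 × 1.247179
A = $6,859.48

A = P(1 + r/n)^(nt) = $6,859.48


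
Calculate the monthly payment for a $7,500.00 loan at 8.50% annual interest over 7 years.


Loan payment formula: PMT = PV × r / (1 − (1 + r)^(−n))
Monthly rate r = 0.085/12 ≈ 0.00708333, n = 84 months
Denominator: 1 − (1 + 0.085/12)^(−84) = 0.447279
PMT = $7,500.00 × (0.085/12) / 0.447279
PMT = $118.77 per month

PMT = PV × r / (1-(1+r)^(-n)) = $118.77/month


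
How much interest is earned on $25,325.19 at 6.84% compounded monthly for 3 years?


Compound interest earned = final amount − principal.
A = P(1 + r/n)^(nt) = $25,325.19 × (1 + 0.0684/12)^(12 × 3) = $31,075.41
Interest = A − P = $31,075.41 − $25,325.19 = $5,750.22

Interest = A - P = $5,750.22


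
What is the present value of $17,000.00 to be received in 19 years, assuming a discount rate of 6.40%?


Present value formula: PV = FV / (1 + r)^t
PV = $17,000.00 / (1 + 0.064)^19
PV = $17,000.00 / 3.250057
PV = $5,230.68

PV = FV / (1 + r)^t = $5,230.68


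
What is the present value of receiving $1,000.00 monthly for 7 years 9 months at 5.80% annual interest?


Present value of an ordinary annuity: PV = PMT × (1 − (1 + r)^(−n)) / r
Monthly rate r = 0.058/12 ≈ 0.00483333, n = 93
PV = $1,000.00 × (1 − (1 + 0.058/12)^(−93)) / (0.058/12)
PV = $1,000.00 × 74.764512
PV = $74,764.51

PV = PMT × (1-(1+r)^(-n))/r = $74,764.51


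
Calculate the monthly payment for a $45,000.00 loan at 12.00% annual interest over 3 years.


Loan payment formula: PMT = PV × r / (1 − (1 + r)^(−n))
Monthly rate r = 0.12/12 = 0.01, n = 36 months
Denominator: 1 − (1 + 0.12/12)^(−36) = 0.301075
PMT = $45,000.00 × (0.12/12) / 0.301075
PMT = $1,494.64 per month

PMT = PV × r / (1-(1+r)^(-n)) = $1,494.64/month


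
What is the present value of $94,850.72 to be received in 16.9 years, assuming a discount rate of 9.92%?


Present value formula: PV = FV / (1 + r)^t
PV = $94,850.72 / (1 + 0.0992)^16.9
PV = $94,850.72 / 4.945345
PV = $19,179.80

PV = FV / (1 + r)^t = $19,179.80


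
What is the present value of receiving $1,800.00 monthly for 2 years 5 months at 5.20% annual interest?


Present value of an ordinary annuity: PV = PMT × (1 − (1 + r)^(−n)) / r
Monthly rate r = 0.052/12 ≈ 0.00433333, n = 29
PV = $1,800.00 × (1 − (1 + 0.052/12)^(−29)) / (0.052/12)
PV = $1,800.00 × 27.196562
PV = $48,953.81

PV = PMT × (1-(1+r)^(-n))/r = $48,953.81


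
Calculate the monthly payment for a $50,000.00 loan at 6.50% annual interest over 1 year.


Loan payment formula: PMT = PV × r / (1 − (1 + r)^(−n))
Monthly rate r = 0.065/12 ≈ 0.00541667, n = 12 months
Denominator: 1 − (1 + 0.065/12)^(−12) = 0.0627682
PMT = $50,000.00 × (0.065/12) / 0.0627682
PMT = $4,314.82 per month

PMT = PV × r / (1-(1+r)^(-n)) = $4,314.82/month


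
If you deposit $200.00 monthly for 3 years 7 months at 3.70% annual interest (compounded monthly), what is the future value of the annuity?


Future value of an ordinary annuity: FV = PMT × ((1 + r)^n − 1) / r
Monthly rate r = 0.037/12 ≈ 0.00308333, n = 43
FV = $200.00 × ((1 + 0.037/12)^43 − 1) / (0.037/12)
FV = $200.00 × 45.905281
FV = $9,181.06

FV = PMT × ((1+r)^n - 1)/r = $9,181.06


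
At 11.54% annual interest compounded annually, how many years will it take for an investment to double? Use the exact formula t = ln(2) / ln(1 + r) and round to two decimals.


Doubling condition: (1 + r)^t = 2
Take ln of both sides: t × ln(1 + r) = ln(2)
t = ln(2) / ln(1 + r)
t = 0.693147 / 0.109213
t = 6.35

t = ln(2) / ln(1 + r) = 6.35 years


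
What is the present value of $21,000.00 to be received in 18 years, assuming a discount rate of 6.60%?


Present value formula: PV = FV / (1 + r)^t
PV = $21,000.00 / (1 + 0.066)^18
PV = $21,000.00 / 3.159582
PV = $6,646.45

PV = FV / (1 + r)^t = $6,646.45


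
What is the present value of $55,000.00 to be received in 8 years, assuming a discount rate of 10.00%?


Present value formula: PV = FV / (1 + r)^t
PV = $55,000.00 / (1 + 0.1)^8
PV = $55,000.00 / 2.1435888
PV = $25,657.91

PV = FV / (1 + r)^t = $25,657.91


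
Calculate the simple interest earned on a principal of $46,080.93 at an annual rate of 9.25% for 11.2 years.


Simple interest formula: I = P × r × t
I = $46,080.93 × 0.0925 × 11.2
I = $47,739.84

I = P × r × t = $47,739.84


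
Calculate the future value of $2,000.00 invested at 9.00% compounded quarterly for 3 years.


Compound interest formula: A = P(1 + r/n)^(nt)
A = $2,000.00 × (1 + 0.09/4)^(4 × 3)
Growth factor: (1 + 0.09/4)^12 = 1.306050
A = $2,000.00 × 1.306050
A = $2,612.10

A = P(1 + r/n)^(nt) = $2,612.10


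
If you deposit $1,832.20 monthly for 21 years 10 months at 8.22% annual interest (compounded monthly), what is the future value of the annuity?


Future value of an ordinary annuity: FV = PMT × ((1 + r)^n − 1) / r
Monthly rate r = 0.0822/12 = 0.00685, n = 262
FV = $1,832.20 × ((1 + 0.0822/12)^262 − 1) / (0.0822/12)
FV = $1,832.20 × 727.147436
FV = $1,332,279.53

FV = PMT × ((1+r)^n - 1)/r = $1,332,279.53


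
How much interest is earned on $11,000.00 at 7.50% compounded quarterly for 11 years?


Compound interest earned = final amount − principal.
A = P(1 + r/n)^(nt) = $11,000.00 × (1 + 0.075/4)^(4 × 11) = $24,909.67
Interest = A − P = $24,909.67 − $11,000.00 = $13,909.67

Interest = A - P = $13,909.67


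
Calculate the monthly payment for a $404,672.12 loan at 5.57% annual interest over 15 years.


Loan payment formula: PMT = PV × r / (1 − (1 + r)^(−n))
Monthly rate r = 0.0557/12 ≈ 0.00464167, n = 180 months
Denominator: 1 − (1 + 0.0557/12)^(−180) = 0.565503
PMT = $404,672.12 × (0.0557/12) / 0.565503
PMT = $3,321.56 per month

PMT = PV × r / (1-(1+r)^(-n)) = $3,321.56/month


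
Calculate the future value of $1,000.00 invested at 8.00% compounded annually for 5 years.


Compound interest formula: A = P(1 + r/n)^(nt)
A = $1,000.00 × (1 + 0.08/1)^(1 × 5)
Growth factor: (1 + 0.08/1)^5 = 1.469328
A = $1,000.00 × 1.469328
A = $1,469.33

A = P(1 + r/n)^(nt) = $1,469.33


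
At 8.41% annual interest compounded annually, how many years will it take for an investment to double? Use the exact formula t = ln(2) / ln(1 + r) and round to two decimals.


Doubling condition: (1 + r)^t = 2
Take ln of both sides: t × ln(1 + r) = ln(2)
t = ln(2) / ln(1 + r)
t = 0.693147 / 0.080750
t = 8.58

t = ln(2) / ln(1 + r) = 8.58 years


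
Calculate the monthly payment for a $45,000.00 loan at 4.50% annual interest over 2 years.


Loan payment formula: PMT = PV × r / (1 − (1 + r)^(−n))
Monthly rate r = 0.045/12 = 0.00375, n = 24 months
Denominator: 1 − (1 + 0.045/12)^(−24) = 0.085915
PMT = $45,000.00 × (0.045/12) / 0.085915
PMT = $1,964.15 per month

PMT = PV × r / (1-(1+r)^(-n)) = $1,964.15/month


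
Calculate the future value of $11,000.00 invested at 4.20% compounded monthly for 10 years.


Compound interest formula: A = P(1 + r/n)^(nt)
A = $11,000.00 × (1 + 0.042/12)^(12 × 10)
Growth factor: (1 + 0.042/12)^120 = 1.520846
A = $11,000.00 × 1.520846
A = $16,729.31

A = P(1 + r/n)^(nt) = $16,729.31


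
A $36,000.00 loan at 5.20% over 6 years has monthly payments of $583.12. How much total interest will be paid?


Total paid over the life of the loan = PMT × n.
Total paid = $583.12 × 72 = $41,984.64
Total interest = total paid − principal = $41,984.64 − $36,000.00 = $5,984.64

Total interest = (PMT × n) - PV = $5,984.64


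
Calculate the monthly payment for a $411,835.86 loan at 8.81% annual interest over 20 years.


Loan payment formula: PMT = PV × r / (1 − (1 + r)^(−n))
Monthly rate r = 0.0881/12 ≈ 0.00734167, n = 240 months
Denominator: 1 − (1 + 0.0881/12)^(−240) = 0.827190
PMT = $411,835.86 × (0.0881/12) / 0.827190
PMT = $3,655.22 per month

PMT = PV × r / (1-(1+r)^(-n)) = $3,655.22/month


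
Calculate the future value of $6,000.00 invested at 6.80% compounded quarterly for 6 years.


Compound interest formula: A = P(1 + r/n)^(nt)
A = $6,000.00 × (1 + 0.068/4)^(4 × 6)
Growth factor: (1 + 0.068/4)^24 = 1.498659
A = $6,000.00 × 1.498659
A = $8,991.95

A = P(1 + r/n)^(nt) = $8,991.95


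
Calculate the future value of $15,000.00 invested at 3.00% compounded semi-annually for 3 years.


Compound interest formula: A = P(1 + r/n)^(nt)
A = $15,000.00 × (1 + 0.03/2)^(2 × 3)
Growth factor: (1 + 0.03/2)^6 = 1.0934433
A = $15,000.00 × 1.0934433
A = $16,401.65

A = P(1 + r/n)^(nt) = $16,401.65


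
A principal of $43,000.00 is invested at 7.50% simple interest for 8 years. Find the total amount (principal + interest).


Total amount formula: A = P(1 + rt) = P + P·r·t
Interest: I = P × r × t = $43,000.00 × 0.075 × 8 = $25,800.00
A = P + I = $43,000.00 + $25,800.00 = $68,800.00

A = P + I = P(1 + rt) = $68,800.00


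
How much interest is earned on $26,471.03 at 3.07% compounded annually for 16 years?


Compound interest earned = final amount − principal.
A = P(1 + r/n)^(nt) = $26,471.03 × (1 + 0.0307/1)^(1 × 16) = $42,942.49
Interest = A − P = $42,942.49 − $26,471.03 = $16,471.46

Interest = A - P = $16,471.46


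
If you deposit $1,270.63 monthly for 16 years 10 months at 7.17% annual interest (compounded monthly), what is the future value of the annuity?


Future value of an ordinary annuity: FV = PMT × ((1 + r)^n − 1) / r
Monthly rate r = 0.0717/12 = 0.005975, n = 202
FV = $1,270.63 × ((1 + 0.0717/12)^202 − 1) / (0.0717/12)
FV = $1,270.63 × 390.173456
FV = $495,766.10

FV = PMT × ((1+r)^n - 1)/r = $495,766.10


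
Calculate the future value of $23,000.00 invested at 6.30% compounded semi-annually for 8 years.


Compound interest formula: A = P(1 + r/n)^(nt)
A = $23,000.00 × (1 + 0.063/2)^(2 × 8)
Growth factor: (1 + 0.063/2)^16 = 1.6425088
A = $23,000.00 × 1.6425088
A = $37,777.70

A = P(1 + r/n)^(nt) = $37,777.70


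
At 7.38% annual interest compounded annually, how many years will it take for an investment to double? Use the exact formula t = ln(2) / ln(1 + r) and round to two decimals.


Doubling condition: (1 + r)^t = 2
Take ln of both sides: t × ln(1 + r) = ln(2)
t = ln(2) / ln(1 + r)
t = 0.693147 / 0.071204
t = 9.73

t = ln(2) / ln(1 + r) = 9.73 years


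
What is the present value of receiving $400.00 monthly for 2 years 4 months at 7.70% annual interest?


Present value of an ordinary annuity: PV = PMT × (1 − (1 + r)^(−n)) / r
Monthly rate r = 0.077/12 ≈ 0.00641667, n = 28
PV = $400.00 × (1 − (1 + 0.077/12)^(−28)) / (0.077/12)
PV = $400.00 × 25.554015
PV = $10,221.61

PV = PMT × (1-(1+r)^(-n))/r = $10,221.61


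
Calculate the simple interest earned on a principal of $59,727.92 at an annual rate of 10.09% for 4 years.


Simple interest formula: I = P × r × t
I = $59,727.92 × 0.1009 × 4
I = $24,106.19

I = P × r × t = $24,106.19


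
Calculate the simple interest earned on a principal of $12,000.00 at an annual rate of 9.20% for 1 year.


Simple interest formula: I = P × r × t
I = $12,000.00 × 0.092 × 1
I = $1,104.00

I = P × r × t = $1,104.00


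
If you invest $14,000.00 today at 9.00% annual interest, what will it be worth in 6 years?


Future value formula: FV = PV × (1 + r)^t
FV = $14,000.00 × (1 + 0.09)^6
FV = $14,000.00 × 1.677100
FV = $23,479.40

FV = PV × (1 + r)^t = $23,479.40


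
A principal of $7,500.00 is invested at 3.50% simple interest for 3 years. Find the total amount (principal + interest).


Total amount formula: A = P(1 + rt) = P + P·r·t
Interest: I = P × r × t = $7,500.00 × 0.035 × 3 = $787.50
A = P + I = $7,500.00 + $787.50 = $8,287.50

A = P + I = P(1 + rt) = $8,287.50


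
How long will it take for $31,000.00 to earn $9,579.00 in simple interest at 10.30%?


Rearrange the simple interest formula for t:
I = P × r × t  ⇒  t = I / (P × r)
t = $9,579.00 / ($31,000.00 × 0.103)
t = 3

t = I/(P×r) = 3 years


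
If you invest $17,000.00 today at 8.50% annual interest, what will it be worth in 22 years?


Future value formula: FV = PV × (1 + r)^t
FV = $17,000.00 × (1 + 0.085)^22
FV = $17,000.00 × 6.018028
FV = $102,306.48

FV = PV × (1 + r)^t = $102,306.48


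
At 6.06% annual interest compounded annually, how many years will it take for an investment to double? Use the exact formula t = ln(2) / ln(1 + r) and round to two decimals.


Doubling condition: (1 + r)^t = 2
Take ln of both sides: t × ln(1 + r) = ln(2)
t = ln(2) / ln(1 + r)
t = 0.693147 / 0.058835
t = 11.78

t = ln(2) / ln(1 + r) = 11.78 years


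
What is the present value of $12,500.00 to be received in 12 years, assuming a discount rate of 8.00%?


Present value formula: PV = FV / (1 + r)^t
PV = $12,500.00 / (1 + 0.08)^12
PV = $12,500.00 / 2.518170
PV = $4,963.92

PV = FV / (1 + r)^t = $4,963.92


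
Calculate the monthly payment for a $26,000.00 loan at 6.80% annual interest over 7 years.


Loan payment formula: PMT = PV × r / (1 − (1 + r)^(−n))
Monthly rate r = 0.068/12 ≈ 0.00566667, n = 84 months
Denominator: 1 − (1 + 0.068/12)^(−84) = 0.377901
PMT = $26,000.00 × (0.068/12) / 0.377901
PMT = $389.87 per month

PMT = PV × r / (1-(1+r)^(-n)) = $389.87/month


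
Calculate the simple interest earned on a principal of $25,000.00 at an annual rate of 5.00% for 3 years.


Simple interest formula: I = P × r × t
I = $25,000.00 × 0.05 × 3
I = $3,750.00

I = P × r × t = $3,750.00


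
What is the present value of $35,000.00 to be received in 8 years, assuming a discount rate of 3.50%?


Present value formula: PV = FV / (1 + r)^t
PV = $35,000.00 / (1 + 0.035)^8
PV = $35,000.00 / 1.31680904
PV = $26,579.40

PV = FV / (1 + r)^t = $26,579.40
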